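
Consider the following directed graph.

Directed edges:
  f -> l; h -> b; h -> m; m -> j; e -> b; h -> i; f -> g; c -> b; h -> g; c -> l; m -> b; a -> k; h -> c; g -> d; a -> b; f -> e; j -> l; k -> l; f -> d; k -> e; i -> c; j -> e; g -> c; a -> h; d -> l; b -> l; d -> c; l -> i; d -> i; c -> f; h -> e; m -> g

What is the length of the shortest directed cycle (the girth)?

For each vertex v, BFS finds the shortest path from v back to v.
The shortest such closed walk is g → c → f → g, length 3.

3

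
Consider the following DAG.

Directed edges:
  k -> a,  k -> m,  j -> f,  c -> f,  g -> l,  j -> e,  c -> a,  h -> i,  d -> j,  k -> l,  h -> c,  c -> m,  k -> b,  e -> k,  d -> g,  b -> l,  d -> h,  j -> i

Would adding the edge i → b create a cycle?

No

Adding i→b creates a cycle iff b can already reach i.
Explore from b: no path reaches i. The graph stays acyclic.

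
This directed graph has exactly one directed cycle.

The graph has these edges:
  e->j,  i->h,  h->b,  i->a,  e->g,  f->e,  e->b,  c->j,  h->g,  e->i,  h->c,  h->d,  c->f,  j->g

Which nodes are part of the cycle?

DFS with gray/black marking from h:
h gray
  g gray
  g black
  b gray
  b black
  c gray
    j gray
      j→g: g black — skip
    j black
    f gray
      e gray
        e→j: j black — skip
        e→g: g black — skip
        e→b: b black — skip
        i gray
          i→h: h is gray → back edge
Back edge closes the cycle h → c → f → e → i → h; its vertices are {c, e, f, h, i}.

c, e, f, h, i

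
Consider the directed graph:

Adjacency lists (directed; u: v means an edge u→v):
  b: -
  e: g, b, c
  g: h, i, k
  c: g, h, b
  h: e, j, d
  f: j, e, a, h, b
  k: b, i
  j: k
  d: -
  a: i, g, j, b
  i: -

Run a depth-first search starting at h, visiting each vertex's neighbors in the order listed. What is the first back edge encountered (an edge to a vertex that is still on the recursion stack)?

g->h

DFS from h (visiting each vertex's neighbors in the order listed); mark gray on enter, black on exit:
h gray
  e gray
    g gray
      g→h: h is gray → back edge
First back edge: g → h.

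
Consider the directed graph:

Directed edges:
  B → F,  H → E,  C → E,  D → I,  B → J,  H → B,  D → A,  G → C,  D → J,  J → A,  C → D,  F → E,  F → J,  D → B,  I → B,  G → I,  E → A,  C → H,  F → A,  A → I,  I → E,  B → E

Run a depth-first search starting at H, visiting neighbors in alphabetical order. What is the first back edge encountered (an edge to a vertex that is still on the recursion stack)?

I->B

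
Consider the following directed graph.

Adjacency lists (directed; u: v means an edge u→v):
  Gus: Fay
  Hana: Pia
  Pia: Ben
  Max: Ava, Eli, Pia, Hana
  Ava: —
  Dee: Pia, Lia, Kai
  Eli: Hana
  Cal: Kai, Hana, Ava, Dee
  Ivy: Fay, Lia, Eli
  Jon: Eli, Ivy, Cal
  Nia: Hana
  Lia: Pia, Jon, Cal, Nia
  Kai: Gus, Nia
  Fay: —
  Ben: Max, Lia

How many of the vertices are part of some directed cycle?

12

A vertex is on a directed cycle iff it belongs to a strongly connected component of size ≥ 2 (or has a self-loop).
The vertices on cycles are {Ben, Cal, Dee, Eli, Ivy, Jon, Kai, Lia, Max, Nia, Pia, Hana} — 12 in total.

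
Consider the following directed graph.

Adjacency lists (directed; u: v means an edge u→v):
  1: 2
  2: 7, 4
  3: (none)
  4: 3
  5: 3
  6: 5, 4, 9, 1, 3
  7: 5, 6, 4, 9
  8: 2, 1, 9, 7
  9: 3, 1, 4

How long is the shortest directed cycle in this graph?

4

For each vertex v, BFS finds the shortest path from v back to v.
The shortest such closed walk is 9 → 1 → 2 → 7 → 9, length 4.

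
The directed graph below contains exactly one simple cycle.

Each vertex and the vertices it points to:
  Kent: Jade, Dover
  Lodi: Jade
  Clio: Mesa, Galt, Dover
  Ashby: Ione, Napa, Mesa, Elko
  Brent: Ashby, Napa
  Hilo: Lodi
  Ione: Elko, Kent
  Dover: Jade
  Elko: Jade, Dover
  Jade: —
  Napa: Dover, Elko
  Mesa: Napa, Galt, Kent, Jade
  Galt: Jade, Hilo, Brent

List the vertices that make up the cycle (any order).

DFS with gray/black marking from Mesa:
Mesa gray
  Napa gray
    Dover gray
      Jade gray
      Jade black
    Dover black
    Elko gray
      Elko→Jade: Jade black — skip
      Elko→Dover: Dover black — skip
    Elko black
  Napa black
  Galt gray
    Galt→Jade: Jade black — skip
    Hilo gray
      Lodi gray
        Lodi→Jade: Jade black — skip
      Lodi black
    Hilo black
    Brent gray
      Ashby gray
        Ione gray
          Ione→Elko: Elko black — skip
          Kent gray
            Kent→Jade: Jade black — skip
            Kent→Dover: Dover black — skip
          Kent black
        Ione black
        Ashby→Napa: Napa black — skip
        Ashby→Mesa: Mesa is gray → back edge
Back edge closes the cycle Mesa → Galt → Brent → Ashby → Mesa; its vertices are {Galt, Mesa, Ashby, Brent}.

Galt, Mesa, Ashby, Brent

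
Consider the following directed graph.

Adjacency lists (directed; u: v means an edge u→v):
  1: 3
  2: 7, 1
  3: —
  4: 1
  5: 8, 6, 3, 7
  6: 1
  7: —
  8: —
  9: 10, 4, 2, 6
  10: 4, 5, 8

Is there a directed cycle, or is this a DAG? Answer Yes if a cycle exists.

DFS with white/gray/black marking, starting from 2:
2 gray
  7 gray
  7 black
  1 gray
    3 gray
    3 black
  1 black
2 black
4 gray
  4→1: 1 black — skip
4 black
5 gray
  8 gray
  8 black
  6 gray
    6→1: 1 black — skip
  6 black
  5→3: 3 black — skip
  5→7: 7 black — skip
5 black
9 gray
  10 gray
    10→4: 4 black — skip
    10→5: 5 black — skip
    10→8: 8 black — skip
  10 black
  9→4: 4 black — skip
  9→2: 2 black — skip
  9→6: 6 black — skip
9 black
Every edge goes to a white or black vertex — no back edge, so the graph is acyclic.

No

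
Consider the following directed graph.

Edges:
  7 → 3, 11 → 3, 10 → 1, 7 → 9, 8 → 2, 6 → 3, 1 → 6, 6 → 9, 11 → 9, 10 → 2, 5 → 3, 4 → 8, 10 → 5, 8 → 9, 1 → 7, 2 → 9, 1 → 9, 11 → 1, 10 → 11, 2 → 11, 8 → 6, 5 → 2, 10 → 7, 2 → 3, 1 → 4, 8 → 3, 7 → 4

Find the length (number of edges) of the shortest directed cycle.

5

For each vertex v, BFS finds the shortest path from v back to v.
The shortest such closed walk is 1 → 4 → 8 → 2 → 11 → 1, length 5.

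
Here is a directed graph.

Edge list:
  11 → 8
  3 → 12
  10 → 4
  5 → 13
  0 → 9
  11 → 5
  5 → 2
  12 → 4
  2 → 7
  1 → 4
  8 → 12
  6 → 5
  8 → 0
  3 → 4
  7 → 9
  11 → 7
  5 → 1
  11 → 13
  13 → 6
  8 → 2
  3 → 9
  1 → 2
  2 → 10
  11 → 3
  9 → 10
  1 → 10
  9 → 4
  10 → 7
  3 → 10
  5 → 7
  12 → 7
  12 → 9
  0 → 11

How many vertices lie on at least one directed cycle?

A vertex is on a directed cycle iff it belongs to a strongly connected component of size ≥ 2 (or has a self-loop).
The vertices on cycles are {0, 5, 6, 7, 8, 9, 10, 11, 13} — 9 in total.

9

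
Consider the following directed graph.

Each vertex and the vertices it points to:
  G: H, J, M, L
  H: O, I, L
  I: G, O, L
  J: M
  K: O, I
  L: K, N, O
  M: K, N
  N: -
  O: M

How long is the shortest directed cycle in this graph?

For each vertex v, BFS finds the shortest path from v back to v.
The shortest such closed walk is G → H → I → G, length 3.

3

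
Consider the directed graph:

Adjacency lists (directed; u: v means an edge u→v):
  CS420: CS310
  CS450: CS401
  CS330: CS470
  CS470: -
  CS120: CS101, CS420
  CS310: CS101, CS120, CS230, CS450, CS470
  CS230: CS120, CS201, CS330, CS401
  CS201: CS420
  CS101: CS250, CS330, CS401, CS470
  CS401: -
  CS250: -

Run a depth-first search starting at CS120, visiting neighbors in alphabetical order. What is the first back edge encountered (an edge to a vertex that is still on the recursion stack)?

CS310→CS120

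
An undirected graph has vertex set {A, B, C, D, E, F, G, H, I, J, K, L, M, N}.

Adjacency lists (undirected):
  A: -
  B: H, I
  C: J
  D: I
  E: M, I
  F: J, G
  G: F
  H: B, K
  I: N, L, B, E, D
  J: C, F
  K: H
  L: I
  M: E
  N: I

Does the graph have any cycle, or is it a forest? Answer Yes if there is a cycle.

No

DFS, tracking each vertex's parent; an edge to a visited non-parent vertex closes a cycle.
Start from I:
visit I (parent –)
  visit N (parent I)
    N–I: parent, skip
  visit L (parent I)
    L–I: parent, skip
  visit B (parent I)
    visit H (parent B)
      H–B: parent, skip
      visit K (parent H)
        K–H: parent, skip
    B–I: parent, skip
  visit E (parent I)
    visit M (parent E)
      M–E: parent, skip
    E–I: parent, skip
  visit D (parent I)
    D–I: parent, skip
visit A (parent –)
visit C (parent –)
  visit J (parent C)
    J–C: parent, skip
    visit F (parent J)
      F–J: parent, skip
      visit G (parent F)
        G–F: parent, skip
No non-parent visited neighbor found — the graph is a forest.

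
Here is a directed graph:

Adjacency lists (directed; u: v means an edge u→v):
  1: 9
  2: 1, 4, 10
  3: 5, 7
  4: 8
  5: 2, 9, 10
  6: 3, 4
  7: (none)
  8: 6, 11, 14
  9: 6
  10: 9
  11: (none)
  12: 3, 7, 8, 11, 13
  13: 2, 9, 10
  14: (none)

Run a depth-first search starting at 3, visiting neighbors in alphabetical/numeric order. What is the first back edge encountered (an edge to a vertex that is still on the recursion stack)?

DFS from 3 (visiting neighbors in alphabetical/numeric order); mark gray on enter, black on exit:
3 gray
  5 gray
    2 gray
      1 gray
        9 gray
          6 gray
            6→3: 3 is gray → back edge
First back edge: 6 → 3.

6->3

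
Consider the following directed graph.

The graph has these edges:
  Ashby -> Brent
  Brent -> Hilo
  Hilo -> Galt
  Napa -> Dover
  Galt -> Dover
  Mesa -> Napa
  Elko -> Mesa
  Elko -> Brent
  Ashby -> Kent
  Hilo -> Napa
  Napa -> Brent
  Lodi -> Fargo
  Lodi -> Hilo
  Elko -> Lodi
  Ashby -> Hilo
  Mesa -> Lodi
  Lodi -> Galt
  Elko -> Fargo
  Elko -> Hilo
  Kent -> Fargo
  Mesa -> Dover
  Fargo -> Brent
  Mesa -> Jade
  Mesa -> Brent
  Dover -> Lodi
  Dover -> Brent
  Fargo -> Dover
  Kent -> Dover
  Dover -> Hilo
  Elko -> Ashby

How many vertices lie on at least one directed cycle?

A vertex is on a directed cycle iff it belongs to a strongly connected component of size ≥ 2 (or has a self-loop).
The vertices on cycles are {Galt, Hilo, Lodi, Napa, Brent, Dover, Fargo} — 7 in total.

7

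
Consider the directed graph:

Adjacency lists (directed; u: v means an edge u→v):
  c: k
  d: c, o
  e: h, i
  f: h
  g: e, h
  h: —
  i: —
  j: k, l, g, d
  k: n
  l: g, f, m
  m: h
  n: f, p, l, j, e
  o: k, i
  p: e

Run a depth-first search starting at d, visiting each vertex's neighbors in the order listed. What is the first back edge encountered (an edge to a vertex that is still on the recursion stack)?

DFS from d (visiting each vertex's neighbors in the order listed); mark gray on enter, black on exit:
d gray
  c gray
    k gray
      n gray
        f gray
          h gray
          h black
        f black
        p gray
          e gray
            e→h: h black — skip
            i gray
            i black
          e black
        p black
        l gray
          g gray
            g→e: e black — skip
            g→h: h black — skip
          g black
          l→f: f black — skip
          m gray
            m→h: h black — skip
          m black
        l black
        j gray
          j→k: k is gray → back edge
First back edge: j → k.

j->k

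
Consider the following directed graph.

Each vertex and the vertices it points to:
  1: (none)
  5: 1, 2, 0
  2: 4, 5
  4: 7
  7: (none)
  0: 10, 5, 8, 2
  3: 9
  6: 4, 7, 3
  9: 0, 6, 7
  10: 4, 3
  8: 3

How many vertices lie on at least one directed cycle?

8

A vertex is on a directed cycle iff it belongs to a strongly connected component of size ≥ 2 (or has a self-loop).
The vertices on cycles are {0, 2, 3, 5, 6, 8, 9, 10} — 8 in total.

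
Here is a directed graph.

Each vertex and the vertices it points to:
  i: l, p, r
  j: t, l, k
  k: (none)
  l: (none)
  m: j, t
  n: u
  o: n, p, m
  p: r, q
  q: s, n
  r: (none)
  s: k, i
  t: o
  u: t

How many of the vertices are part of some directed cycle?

10

A vertex is on a directed cycle iff it belongs to a strongly connected component of size ≥ 2 (or has a self-loop).
The vertices on cycles are {i, j, m, n, o, p, q, s, t, u} — 10 in total.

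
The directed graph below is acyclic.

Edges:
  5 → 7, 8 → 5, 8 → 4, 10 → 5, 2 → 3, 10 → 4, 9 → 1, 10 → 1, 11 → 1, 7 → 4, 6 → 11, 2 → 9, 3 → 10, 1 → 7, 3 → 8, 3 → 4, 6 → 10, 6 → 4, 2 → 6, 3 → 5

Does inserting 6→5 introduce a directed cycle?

Adding 6→5 creates a cycle iff 5 can already reach 6.
Explore from 5: no path reaches 6. The graph stays acyclic.

No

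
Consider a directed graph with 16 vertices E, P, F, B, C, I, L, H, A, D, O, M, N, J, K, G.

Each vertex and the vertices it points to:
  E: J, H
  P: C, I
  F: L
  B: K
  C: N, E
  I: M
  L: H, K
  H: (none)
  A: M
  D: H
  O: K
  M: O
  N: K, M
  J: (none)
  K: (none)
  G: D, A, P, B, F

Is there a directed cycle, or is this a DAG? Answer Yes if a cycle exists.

No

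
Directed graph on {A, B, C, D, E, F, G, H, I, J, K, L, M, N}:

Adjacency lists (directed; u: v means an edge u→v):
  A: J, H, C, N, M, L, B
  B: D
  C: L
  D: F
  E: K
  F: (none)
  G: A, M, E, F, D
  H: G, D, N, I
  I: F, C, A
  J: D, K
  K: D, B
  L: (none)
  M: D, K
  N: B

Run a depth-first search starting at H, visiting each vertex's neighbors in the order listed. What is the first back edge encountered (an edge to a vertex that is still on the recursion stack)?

A→H

DFS from H (visiting each vertex's neighbors in the order listed); mark gray on enter, black on exit:
H gray
  G gray
    A gray
      J gray
        D gray
          F gray
          F black
        D black
        K gray
          K→D: D black — skip
          B gray
            B→D: D black — skip
          B black
        K black
      J black
      A→H: H is gray → back edge
First back edge: A → H.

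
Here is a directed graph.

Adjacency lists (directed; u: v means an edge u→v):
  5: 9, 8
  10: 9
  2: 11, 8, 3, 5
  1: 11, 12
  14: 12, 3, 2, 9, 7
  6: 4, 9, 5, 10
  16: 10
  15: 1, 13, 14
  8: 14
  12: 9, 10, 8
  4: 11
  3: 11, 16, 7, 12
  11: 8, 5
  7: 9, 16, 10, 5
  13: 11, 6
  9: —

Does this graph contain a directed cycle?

DFS with white/gray/black marking, starting from 10:
10 gray
  9 gray
  9 black
10 black
5 gray
  5→9: 9 black — skip
  8 gray
    14 gray
      12 gray
        12→9: 9 black — skip
        12→10: 10 black — skip
        12→8: 8 is gray → back edge
Back edge found, so a cycle exists: 8 → 14 → 12 → 8.

Yes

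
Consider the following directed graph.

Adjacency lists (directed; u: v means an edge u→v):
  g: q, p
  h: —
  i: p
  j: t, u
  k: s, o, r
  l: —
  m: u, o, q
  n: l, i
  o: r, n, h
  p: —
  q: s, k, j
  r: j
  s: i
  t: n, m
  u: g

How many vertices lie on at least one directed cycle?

A vertex is on a directed cycle iff it belongs to a strongly connected component of size ≥ 2 (or has a self-loop).
The vertices on cycles are {g, j, k, m, o, q, r, t, u} — 9 in total.

9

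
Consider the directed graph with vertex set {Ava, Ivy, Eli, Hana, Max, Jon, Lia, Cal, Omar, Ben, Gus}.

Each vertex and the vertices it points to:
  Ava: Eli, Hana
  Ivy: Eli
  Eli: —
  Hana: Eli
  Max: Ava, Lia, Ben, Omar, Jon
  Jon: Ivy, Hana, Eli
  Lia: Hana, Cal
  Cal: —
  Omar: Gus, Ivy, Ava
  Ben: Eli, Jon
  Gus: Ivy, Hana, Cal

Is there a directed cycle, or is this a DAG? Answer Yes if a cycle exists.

No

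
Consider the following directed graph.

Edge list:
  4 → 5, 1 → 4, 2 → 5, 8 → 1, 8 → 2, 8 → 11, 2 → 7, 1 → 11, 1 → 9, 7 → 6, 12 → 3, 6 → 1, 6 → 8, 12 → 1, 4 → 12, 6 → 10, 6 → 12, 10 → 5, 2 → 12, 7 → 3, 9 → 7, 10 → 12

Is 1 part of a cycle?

1 is on a cycle iff 1 can reach itself via ≥1 edge.
1 → 4 → 12 → 1 — yes.

Yes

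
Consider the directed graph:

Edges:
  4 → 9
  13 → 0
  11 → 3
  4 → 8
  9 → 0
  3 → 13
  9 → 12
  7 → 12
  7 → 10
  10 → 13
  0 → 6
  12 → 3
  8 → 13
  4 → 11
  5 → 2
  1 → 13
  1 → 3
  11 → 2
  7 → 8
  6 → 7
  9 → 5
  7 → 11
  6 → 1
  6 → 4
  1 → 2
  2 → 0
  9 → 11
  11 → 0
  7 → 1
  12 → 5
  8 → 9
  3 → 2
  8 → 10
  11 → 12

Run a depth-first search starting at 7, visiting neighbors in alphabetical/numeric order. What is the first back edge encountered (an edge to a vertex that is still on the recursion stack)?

6→1

DFS from 7 (visiting neighbors in alphabetical/numeric order); mark gray on enter, black on exit:
7 gray
  1 gray
    2 gray
      0 gray
        6 gray
          6→1: 1 is gray → back edge
First back edge: 6 → 1.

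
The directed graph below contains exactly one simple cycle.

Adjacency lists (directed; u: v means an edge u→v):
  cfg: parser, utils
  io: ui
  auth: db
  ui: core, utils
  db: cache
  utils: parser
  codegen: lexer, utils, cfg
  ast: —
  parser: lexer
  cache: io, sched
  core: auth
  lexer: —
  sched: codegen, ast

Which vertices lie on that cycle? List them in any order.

DFS with gray/black marking from db:
db gray
  cache gray
    io gray
      ui gray
        core gray
          auth gray
            auth→db: db is gray → back edge
Back edge closes the cycle db → cache → io → ui → core → auth → db; its vertices are {db, io, ui, auth, core, cache}.

db, io, ui, auth, core, cache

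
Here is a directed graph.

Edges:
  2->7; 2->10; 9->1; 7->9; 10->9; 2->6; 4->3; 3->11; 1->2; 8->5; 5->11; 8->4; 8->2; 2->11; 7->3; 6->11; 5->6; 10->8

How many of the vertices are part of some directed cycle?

A vertex is on a directed cycle iff it belongs to a strongly connected component of size ≥ 2 (or has a self-loop).
The vertices on cycles are {1, 2, 7, 8, 9, 10} — 6 in total.

6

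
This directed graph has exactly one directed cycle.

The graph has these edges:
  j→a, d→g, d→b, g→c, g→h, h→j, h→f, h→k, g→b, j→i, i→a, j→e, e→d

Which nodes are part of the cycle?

d, e, g, h, j

DFS with gray/black marking from g:
g gray
  c gray
  c black
  b gray
  b black
  h gray
    f gray
    f black
    j gray
      i gray
        a gray
        a black
      i black
      e gray
        d gray
          d→g: g is gray → back edge
Back edge closes the cycle g → h → j → e → d → g; its vertices are {d, e, g, h, j}.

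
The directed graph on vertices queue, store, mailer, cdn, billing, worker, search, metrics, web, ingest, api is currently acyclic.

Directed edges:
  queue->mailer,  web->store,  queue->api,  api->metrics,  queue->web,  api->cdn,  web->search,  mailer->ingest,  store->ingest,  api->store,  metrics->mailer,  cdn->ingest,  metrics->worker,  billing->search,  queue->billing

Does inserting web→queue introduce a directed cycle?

Adding web→queue creates a cycle iff queue can already reach web.
Path from queue: queue → web.
So queue → … → web → queue is a cycle.

Yes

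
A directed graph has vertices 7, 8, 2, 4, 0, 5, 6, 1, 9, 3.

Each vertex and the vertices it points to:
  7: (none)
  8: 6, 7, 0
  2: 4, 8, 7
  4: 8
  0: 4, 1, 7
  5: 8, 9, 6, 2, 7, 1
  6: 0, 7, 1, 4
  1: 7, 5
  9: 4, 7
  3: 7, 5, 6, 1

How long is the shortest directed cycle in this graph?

For each vertex v, BFS finds the shortest path from v back to v.
The shortest such closed walk is 5 → 1 → 5, length 2.

2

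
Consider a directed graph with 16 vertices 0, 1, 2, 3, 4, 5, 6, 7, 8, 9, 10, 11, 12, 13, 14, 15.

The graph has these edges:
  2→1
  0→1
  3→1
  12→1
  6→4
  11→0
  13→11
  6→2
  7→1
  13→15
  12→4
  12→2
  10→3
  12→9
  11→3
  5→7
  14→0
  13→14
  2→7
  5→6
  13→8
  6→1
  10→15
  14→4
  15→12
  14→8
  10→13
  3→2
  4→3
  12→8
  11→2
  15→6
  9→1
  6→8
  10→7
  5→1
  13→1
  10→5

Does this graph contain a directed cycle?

No

DFS with white/gray/black marking, starting from 11:
11 gray
  0 gray
    1 gray
    1 black
  0 black
  2 gray
    7 gray
      7→1: 1 black — skip
    7 black
    2→1: 1 black — skip
  2 black
  3 gray
    3→1: 1 black — skip
    3→2: 2 black — skip
  3 black
11 black
4 gray
  4→3: 3 black — skip
4 black
5 gray
  5→7: 7 black — skip
  5→1: 1 black — skip
  6 gray
    8 gray
    8 black
    6→1: 1 black — skip
    6→2: 2 black — skip
    6→4: 4 black — skip
  6 black
5 black
9 gray
  9→1: 1 black — skip
9 black
10 gray
  10→3: 3 black — skip
  13 gray
    14 gray
      14→4: 4 black — skip
      14→8: 8 black — skip
      14→0: 0 black — skip
    14 black
    13→11: 11 black — skip
    13→1: 1 black — skip
    13→8: 8 black — skip
    15 gray
      15→6: 6 black — skip
      12 gray
        12→2: 2 black — skip
        12→9: 9 black — skip
        12→4: 4 black — skip
        12→1: 1 black — skip
        12→8: 8 black — skip
      12 black
    15 black
  13 black
  10→5: 5 black — skip
  10→7: 7 black — skip
  10→15: 15 black — skip
10 black
Every edge goes to a white or black vertex — no back edge, so the graph is acyclic.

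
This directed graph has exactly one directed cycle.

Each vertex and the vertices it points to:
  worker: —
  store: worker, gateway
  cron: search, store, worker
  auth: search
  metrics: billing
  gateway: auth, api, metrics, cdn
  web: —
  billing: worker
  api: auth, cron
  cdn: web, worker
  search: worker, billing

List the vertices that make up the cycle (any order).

api, cron, store, gateway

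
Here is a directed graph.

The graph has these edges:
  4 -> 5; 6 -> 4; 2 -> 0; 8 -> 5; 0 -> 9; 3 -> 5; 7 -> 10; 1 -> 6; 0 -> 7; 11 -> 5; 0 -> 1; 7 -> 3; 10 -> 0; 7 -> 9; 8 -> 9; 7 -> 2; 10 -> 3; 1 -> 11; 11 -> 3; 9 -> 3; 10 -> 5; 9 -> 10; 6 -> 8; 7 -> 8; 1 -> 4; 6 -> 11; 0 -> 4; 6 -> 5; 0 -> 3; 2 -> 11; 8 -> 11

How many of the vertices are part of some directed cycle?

8

A vertex is on a directed cycle iff it belongs to a strongly connected component of size ≥ 2 (or has a self-loop).
The vertices on cycles are {0, 1, 2, 6, 7, 8, 9, 10} — 8 in total.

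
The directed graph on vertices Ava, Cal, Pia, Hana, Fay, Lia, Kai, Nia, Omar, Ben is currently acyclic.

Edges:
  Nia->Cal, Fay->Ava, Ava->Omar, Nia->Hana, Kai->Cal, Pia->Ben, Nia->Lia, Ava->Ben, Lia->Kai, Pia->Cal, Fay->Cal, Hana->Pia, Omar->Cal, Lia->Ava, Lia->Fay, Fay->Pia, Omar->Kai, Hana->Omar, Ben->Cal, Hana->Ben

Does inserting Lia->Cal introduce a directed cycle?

No

Adding Lia→Cal creates a cycle iff Cal can already reach Lia.
Explore from Cal: no path reaches Lia. The graph stays acyclic.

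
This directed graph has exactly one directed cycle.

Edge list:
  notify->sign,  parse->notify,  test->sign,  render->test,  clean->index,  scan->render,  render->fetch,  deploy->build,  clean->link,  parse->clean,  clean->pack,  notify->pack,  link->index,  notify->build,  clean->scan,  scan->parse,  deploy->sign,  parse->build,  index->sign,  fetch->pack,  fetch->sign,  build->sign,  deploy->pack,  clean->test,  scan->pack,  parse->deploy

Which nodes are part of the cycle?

DFS with gray/black marking from scan:
scan gray
  pack gray
  pack black
  parse gray
    build gray
      sign gray
      sign black
    build black
    deploy gray
      deploy→sign: sign black — skip
      deploy→pack: pack black — skip
      deploy→build: build black — skip
    deploy black
    notify gray
      notify→pack: pack black — skip
      notify→build: build black — skip
      notify→sign: sign black — skip
    notify black
    clean gray
      index gray
        index→sign: sign black — skip
      index black
      clean→pack: pack black — skip
      link gray
        link→index: index black — skip
      link black
      clean→scan: scan is gray → back edge
Back edge closes the cycle scan → parse → clean → scan; its vertices are {scan, clean, parse}.

scan, clean, parse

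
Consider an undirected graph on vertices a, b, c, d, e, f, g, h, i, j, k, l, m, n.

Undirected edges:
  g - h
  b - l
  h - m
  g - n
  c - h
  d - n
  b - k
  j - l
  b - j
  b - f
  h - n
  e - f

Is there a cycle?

Yes

DFS, tracking each vertex's parent; an edge to a visited non-parent vertex closes a cycle.
Start from f:
visit f (parent –)
  visit b (parent f)
    b–f: parent, skip
    visit j (parent b)
      visit l (parent j)
        l–j: parent, skip
        l–b: b visited and ≠ parent → cycle
Cycle: b – j – l – b.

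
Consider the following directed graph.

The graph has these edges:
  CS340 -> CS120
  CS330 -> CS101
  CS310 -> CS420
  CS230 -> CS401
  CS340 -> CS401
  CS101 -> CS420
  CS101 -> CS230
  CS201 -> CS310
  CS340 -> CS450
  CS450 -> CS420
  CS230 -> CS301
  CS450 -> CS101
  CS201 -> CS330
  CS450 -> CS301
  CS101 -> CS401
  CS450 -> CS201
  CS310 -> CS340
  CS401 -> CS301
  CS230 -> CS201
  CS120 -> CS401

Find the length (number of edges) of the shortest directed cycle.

4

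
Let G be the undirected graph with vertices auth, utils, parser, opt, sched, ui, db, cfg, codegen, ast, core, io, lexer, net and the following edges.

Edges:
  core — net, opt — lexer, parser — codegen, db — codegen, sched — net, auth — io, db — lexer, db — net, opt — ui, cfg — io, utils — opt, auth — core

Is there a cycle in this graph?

No

DFS, tracking each vertex's parent; an edge to a visited non-parent vertex closes a cycle.
Start from cfg:
visit cfg (parent –)
  visit io (parent cfg)
    visit auth (parent io)
      visit core (parent auth)
        core–auth: parent, skip
        visit net (parent core)
          net–core: parent, skip
          visit db (parent net)
            visit lexer (parent db)
              lexer–db: parent, skip
              visit opt (parent lexer)
                visit ui (parent opt)
                  ui–opt: parent, skip
                visit utils (parent opt)
                  utils–opt: parent, skip
                opt–lexer: parent, skip
            visit codegen (parent db)
              codegen–db: parent, skip
              visit parser (parent codegen)
                parser–codegen: parent, skip
            db–net: parent, skip
          visit sched (parent net)
            sched–net: parent, skip
      auth–io: parent, skip
    io–cfg: parent, skip
visit ast (parent –)
No non-parent visited neighbor found — the graph is a forest.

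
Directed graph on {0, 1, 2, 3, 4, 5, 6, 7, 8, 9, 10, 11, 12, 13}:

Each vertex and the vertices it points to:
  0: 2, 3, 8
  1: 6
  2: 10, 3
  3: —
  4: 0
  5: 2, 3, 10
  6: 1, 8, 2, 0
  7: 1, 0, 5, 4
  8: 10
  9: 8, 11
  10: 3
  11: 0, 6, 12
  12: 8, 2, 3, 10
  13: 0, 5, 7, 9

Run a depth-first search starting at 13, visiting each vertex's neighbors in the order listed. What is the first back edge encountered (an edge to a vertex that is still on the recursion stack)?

6→1

DFS from 13 (visiting each vertex's neighbors in the order listed); mark gray on enter, black on exit:
13 gray
  0 gray
    2 gray
      10 gray
        3 gray
        3 black
      10 black
      2→3: 3 black — skip
    2 black
    0→3: 3 black — skip
    8 gray
      8→10: 10 black — skip
    8 black
  0 black
  5 gray
    5→2: 2 black — skip
    5→3: 3 black — skip
    5→10: 10 black — skip
  5 black
  7 gray
    1 gray
      6 gray
        6→1: 1 is gray → back edge
First back edge: 6 → 1.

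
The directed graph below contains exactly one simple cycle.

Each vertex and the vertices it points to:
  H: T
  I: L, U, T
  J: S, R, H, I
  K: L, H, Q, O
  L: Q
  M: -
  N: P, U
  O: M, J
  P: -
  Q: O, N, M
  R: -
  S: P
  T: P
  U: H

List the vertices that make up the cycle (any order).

I, J, L, O, Q

DFS with gray/black marking from Q:
Q gray
  O gray
    M gray
    M black
    J gray
      S gray
        P gray
        P black
      S black
      R gray
      R black
      H gray
        T gray
          T→P: P black — skip
        T black
      H black
      I gray
        L gray
          L→Q: Q is gray → back edge
Back edge closes the cycle Q → O → J → I → L → Q; its vertices are {I, J, L, O, Q}.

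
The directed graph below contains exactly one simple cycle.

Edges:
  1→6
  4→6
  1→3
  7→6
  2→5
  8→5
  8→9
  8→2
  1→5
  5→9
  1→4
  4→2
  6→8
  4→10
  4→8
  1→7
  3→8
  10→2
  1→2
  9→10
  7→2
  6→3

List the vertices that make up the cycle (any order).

2, 5, 9, 10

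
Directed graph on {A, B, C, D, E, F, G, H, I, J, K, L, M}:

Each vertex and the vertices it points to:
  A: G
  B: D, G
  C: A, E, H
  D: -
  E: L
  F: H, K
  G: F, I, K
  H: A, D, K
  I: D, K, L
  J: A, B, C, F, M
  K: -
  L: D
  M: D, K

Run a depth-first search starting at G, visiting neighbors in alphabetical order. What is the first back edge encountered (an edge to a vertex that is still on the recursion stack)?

A→G

DFS from G (visiting neighbors in alphabetical order); mark gray on enter, black on exit:
G gray
  F gray
    H gray
      A gray
        A→G: G is gray → back edge
First back edge: A → G.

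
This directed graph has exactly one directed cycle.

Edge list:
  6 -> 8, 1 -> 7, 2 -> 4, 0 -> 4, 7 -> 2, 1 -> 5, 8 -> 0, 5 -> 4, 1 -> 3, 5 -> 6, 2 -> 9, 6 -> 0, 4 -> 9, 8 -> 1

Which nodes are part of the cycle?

DFS with gray/black marking from 8:
8 gray
  1 gray
    3 gray
    3 black
    7 gray
      2 gray
        4 gray
          9 gray
          9 black
        4 black
        2→9: 9 black — skip
      2 black
    7 black
    5 gray
      6 gray
        0 gray
          0→4: 4 black — skip
        0 black
        6→8: 8 is gray → back edge
Back edge closes the cycle 8 → 1 → 5 → 6 → 8; its vertices are {1, 5, 6, 8}.

1, 5, 6, 8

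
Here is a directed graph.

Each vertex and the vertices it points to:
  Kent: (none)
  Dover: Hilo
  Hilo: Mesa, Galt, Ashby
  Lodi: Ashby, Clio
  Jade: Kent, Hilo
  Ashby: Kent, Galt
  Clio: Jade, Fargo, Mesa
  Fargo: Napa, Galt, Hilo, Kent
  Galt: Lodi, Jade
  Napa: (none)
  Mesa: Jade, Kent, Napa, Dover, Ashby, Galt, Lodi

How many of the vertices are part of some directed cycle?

A vertex is on a directed cycle iff it belongs to a strongly connected component of size ≥ 2 (or has a self-loop).
The vertices on cycles are {Clio, Galt, Hilo, Jade, Lodi, Mesa, Ashby, Dover, Fargo} — 9 in total.

9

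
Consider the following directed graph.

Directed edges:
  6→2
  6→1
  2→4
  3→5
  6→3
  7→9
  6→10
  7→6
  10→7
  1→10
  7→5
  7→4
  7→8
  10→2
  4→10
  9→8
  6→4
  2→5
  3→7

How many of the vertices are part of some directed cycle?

7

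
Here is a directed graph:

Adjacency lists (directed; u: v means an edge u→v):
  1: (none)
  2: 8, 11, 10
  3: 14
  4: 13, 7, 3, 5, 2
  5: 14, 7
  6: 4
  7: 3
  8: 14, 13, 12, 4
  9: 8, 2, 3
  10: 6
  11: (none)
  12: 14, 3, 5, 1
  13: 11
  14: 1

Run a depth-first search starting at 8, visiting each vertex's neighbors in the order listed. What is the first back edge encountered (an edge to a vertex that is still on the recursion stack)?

DFS from 8 (visiting each vertex's neighbors in the order listed); mark gray on enter, black on exit:
8 gray
  14 gray
    1 gray
    1 black
  14 black
  13 gray
    11 gray
    11 black
  13 black
  12 gray
    12→14: 14 black — skip
    3 gray
      3→14: 14 black — skip
    3 black
    5 gray
      5→14: 14 black — skip
      7 gray
        7→3: 3 black — skip
      7 black
    5 black
    12→1: 1 black — skip
  12 black
  4 gray
    4→13: 13 black — skip
    4→7: 7 black — skip
    4→3: 3 black — skip
    4→5: 5 black — skip
    2 gray
      2→8: 8 is gray → back edge
First back edge: 2 → 8.

2→8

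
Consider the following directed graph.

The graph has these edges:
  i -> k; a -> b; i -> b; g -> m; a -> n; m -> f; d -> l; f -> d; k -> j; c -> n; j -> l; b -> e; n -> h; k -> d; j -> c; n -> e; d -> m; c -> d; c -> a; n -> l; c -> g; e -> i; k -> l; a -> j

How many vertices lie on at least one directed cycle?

11

A vertex is on a directed cycle iff it belongs to a strongly connected component of size ≥ 2 (or has a self-loop).
The vertices on cycles are {a, b, c, d, e, f, i, j, k, m, n} — 11 in total.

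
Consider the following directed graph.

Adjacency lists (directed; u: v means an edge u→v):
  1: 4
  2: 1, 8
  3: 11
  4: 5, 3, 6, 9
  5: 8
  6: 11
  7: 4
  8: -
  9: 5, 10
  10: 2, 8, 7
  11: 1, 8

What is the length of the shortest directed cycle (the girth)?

4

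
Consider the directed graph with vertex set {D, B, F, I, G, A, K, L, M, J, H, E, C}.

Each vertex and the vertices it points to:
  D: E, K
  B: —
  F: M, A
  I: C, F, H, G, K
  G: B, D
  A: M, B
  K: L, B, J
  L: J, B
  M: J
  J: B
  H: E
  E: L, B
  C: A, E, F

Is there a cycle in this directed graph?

DFS with white/gray/black marking, starting from L:
L gray
  J gray
    B gray
    B black
  J black
  L→B: B black — skip
L black
D gray
  E gray
    E→L: L black — skip
    E→B: B black — skip
  E black
  K gray
    K→L: L black — skip
    K→B: B black — skip
    K→J: J black — skip
  K black
D black
F gray
  M gray
    M→J: J black — skip
  M black
  A gray
    A→M: M black — skip
    A→B: B black — skip
  A black
F black
I gray
  C gray
    C→A: A black — skip
    C→E: E black — skip
    C→F: F black — skip
  C black
  I→F: F black — skip
  H gray
    H→E: E black — skip
  H black
  G gray
    G→B: B black — skip
    G→D: D black — skip
  G black
  I→K: K black — skip
I black
Every edge goes to a white or black vertex — no back edge, so the graph is acyclic.

No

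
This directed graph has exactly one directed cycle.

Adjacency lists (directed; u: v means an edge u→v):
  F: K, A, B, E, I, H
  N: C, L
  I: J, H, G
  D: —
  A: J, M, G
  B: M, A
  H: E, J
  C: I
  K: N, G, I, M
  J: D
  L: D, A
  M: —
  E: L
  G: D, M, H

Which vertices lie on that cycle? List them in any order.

A, E, G, H, L

DFS with gray/black marking from E:
E gray
  L gray
    D gray
    D black
    A gray
      J gray
        J→D: D black — skip
      J black
      M gray
      M black
      G gray
        G→D: D black — skip
        G→M: M black — skip
        H gray
          H→E: E is gray → back edge
Back edge closes the cycle E → L → A → G → H → E; its vertices are {A, E, G, H, L}.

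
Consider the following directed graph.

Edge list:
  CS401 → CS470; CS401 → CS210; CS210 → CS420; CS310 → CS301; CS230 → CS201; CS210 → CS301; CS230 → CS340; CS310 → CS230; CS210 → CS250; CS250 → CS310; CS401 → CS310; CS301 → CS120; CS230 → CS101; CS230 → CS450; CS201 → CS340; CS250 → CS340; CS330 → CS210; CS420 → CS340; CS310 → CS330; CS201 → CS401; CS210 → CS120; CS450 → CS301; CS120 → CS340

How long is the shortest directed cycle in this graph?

4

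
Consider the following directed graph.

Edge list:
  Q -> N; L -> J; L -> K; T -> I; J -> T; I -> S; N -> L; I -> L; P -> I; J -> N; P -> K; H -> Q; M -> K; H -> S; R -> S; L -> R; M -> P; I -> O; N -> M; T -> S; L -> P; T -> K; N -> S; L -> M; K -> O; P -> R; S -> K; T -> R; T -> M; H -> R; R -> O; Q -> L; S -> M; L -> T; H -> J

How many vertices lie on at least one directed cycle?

A vertex is on a directed cycle iff it belongs to a strongly connected component of size ≥ 2 (or has a self-loop).
The vertices on cycles are {I, J, L, M, N, P, R, S, T} — 9 in total.

9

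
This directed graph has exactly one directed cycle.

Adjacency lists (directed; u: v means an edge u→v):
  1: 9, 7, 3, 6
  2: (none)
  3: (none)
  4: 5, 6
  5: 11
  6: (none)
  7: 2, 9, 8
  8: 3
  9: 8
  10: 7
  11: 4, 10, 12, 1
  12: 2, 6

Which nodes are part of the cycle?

4, 5, 11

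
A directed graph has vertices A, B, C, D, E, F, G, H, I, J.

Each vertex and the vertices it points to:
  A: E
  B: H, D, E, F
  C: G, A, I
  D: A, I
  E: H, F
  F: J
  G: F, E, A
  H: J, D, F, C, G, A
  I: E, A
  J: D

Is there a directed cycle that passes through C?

Yes

C is on a cycle iff C can reach itself via ≥1 edge.
C → G → E → H → C — yes.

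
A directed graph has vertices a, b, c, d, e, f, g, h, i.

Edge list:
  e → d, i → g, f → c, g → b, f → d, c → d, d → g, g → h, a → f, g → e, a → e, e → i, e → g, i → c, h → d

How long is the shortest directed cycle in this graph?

For each vertex v, BFS finds the shortest path from v back to v.
The shortest such closed walk is e → g → e, length 2.

2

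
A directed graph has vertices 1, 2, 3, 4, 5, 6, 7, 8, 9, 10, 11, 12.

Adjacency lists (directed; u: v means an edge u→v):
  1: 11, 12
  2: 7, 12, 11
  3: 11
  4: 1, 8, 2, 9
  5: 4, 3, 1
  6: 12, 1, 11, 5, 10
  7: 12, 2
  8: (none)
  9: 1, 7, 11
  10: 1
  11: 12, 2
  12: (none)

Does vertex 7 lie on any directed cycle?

7 is on a cycle iff 7 can reach itself via ≥1 edge.
7 → 2 → 7 — yes.

Yes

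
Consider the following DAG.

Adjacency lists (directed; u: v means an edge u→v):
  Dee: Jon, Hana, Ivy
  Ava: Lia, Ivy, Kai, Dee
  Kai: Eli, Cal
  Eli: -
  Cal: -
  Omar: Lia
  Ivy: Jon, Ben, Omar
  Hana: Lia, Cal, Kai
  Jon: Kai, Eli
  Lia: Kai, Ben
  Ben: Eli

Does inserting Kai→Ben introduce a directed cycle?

Adding Kai→Ben creates a cycle iff Ben can already reach Kai.
Explore from Ben: no path reaches Kai. The graph stays acyclic.

No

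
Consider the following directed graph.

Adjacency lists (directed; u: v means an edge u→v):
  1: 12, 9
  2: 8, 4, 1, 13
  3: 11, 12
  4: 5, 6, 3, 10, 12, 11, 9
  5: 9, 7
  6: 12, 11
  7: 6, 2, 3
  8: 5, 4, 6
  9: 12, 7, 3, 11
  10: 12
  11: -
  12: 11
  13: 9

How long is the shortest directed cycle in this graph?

4

For each vertex v, BFS finds the shortest path from v back to v.
The shortest such closed walk is 2 → 4 → 5 → 7 → 2, length 4.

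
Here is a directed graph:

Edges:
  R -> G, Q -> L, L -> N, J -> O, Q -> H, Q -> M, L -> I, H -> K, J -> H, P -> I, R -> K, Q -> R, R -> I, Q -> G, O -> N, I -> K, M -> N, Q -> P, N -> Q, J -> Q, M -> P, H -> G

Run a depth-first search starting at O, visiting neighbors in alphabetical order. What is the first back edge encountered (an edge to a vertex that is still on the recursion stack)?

L->N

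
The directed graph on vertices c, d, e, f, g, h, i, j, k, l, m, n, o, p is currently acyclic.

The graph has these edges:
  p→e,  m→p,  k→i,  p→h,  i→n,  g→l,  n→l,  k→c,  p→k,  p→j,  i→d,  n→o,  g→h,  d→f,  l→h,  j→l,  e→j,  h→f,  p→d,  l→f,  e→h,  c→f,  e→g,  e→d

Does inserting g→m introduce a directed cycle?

Yes

Adding g→m creates a cycle iff m can already reach g.
Path from m: m → p → e → g.
So m → … → g → m is a cycle.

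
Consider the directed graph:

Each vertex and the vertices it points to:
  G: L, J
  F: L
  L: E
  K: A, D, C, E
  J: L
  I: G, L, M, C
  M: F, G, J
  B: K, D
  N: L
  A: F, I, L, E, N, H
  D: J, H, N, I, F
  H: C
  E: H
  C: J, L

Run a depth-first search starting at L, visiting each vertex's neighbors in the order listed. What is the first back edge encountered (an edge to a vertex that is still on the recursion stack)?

J→L

DFS from L (visiting each vertex's neighbors in the order listed); mark gray on enter, black on exit:
L gray
  E gray
    H gray
      C gray
        J gray
          J→L: L is gray → back edge
First back edge: J → L.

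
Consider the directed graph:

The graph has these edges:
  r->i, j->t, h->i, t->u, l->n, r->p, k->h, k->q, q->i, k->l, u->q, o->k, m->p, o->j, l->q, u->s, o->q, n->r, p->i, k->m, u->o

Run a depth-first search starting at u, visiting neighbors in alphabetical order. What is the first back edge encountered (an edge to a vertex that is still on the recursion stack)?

DFS from u (visiting neighbors in alphabetical order); mark gray on enter, black on exit:
u gray
  o gray
    j gray
      t gray
        t→u: u is gray → back edge
First back edge: t → u.

t->u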